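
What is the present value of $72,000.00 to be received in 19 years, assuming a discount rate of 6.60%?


Present value formula: PV = FV / (1 + r)^t
PV = $72,000.00 / (1 + 0.066)^19
PV = $72,000.00 / 3.368115
PV = $21,376.94

PV = FV / (1 + r)^t = $21,376.94


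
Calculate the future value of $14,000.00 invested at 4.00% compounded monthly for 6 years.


Compound interest formula: A = P(1 + r/n)^(nt)
A = $14,000.00 × (1 + 0.04/12)^(12 × 6)
Growth factor: (1 + 0.04/12)^72 = 1.270742
A = $14,000.00 × 1.270742
A = $17,790.39

A = P(1 + r/n)^(nt) = $17,790.39


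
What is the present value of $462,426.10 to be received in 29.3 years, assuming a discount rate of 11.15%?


Present value formula: PV = FV / (1 + r)^t
PV = $462,426.10 / (1 + 0.1115)^29.3
PV = $462,426.10 / 22.138459
PV = $20,887.91

PV = FV / (1 + r)^t = $20,887.91


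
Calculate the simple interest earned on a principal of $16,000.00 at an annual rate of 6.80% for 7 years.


Simple interest formula: I = P × r × t
I = $16,000.00 × 0.068 × 7
I = $7,616.00

I = P × r × t = $7,616.00


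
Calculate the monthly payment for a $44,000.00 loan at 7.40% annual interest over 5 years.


Loan payment formula: PMT = PV × r / (1 − (1 + r)^(−n))
Monthly rate r = 0.074/12 ≈ 0.00616667, n = 60 months
Denominator: 1 − (1 + 0.074/12)^(−60) = 0.308480
PMT = $44,000.00 × (0.074/12) / 0.308480
PMT = $879.58 per month

PMT = PV × r / (1-(1+r)^(-n)) = $879.58/month


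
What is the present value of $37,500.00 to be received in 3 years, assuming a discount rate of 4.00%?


Present value formula: PV = FV / (1 + r)^t
PV = $37,500.00 / (1 + 0.04)^3
PV = $37,500.00 / 1.124864
PV = $33,337.36

PV = FV / (1 + r)^t = $33,337.36


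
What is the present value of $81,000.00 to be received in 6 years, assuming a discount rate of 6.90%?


Present value formula: PV = FV / (1 + r)^t
PV = $81,000.00 / (1 + 0.069)^6
PV = $81,000.00 / 1.4923347
PV = $54,277.37

PV = FV / (1 + r)^t = $54,277.37


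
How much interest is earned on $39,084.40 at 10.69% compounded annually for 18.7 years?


Compound interest earned = final amount − principal.
A = P(1 + r/n)^(nt) = $39,084.40 × (1 + 0.1069/1)^(1 × 18.7) = $261,114.08
Interest = A − P = $261,114.08 − $39,084.40 = $222,029.68

Interest = A - P = $222,029.68


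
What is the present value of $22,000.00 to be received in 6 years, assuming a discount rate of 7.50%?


Present value formula: PV = FV / (1 + r)^t
PV = $22,000.00 / (1 + 0.075)^6
PV = $22,000.00 / 1.543302
PV = $14,255.15

PV = FV / (1 + r)^t = $14,255.15


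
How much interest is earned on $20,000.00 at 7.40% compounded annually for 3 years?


Compound interest earned = final amount − principal.
A = P(1 + r/n)^(nt) = $20,000.00 × (1 + 0.074/1)^(1 × 3) = $24,776.66
Interest = A − P = $24,776.66 − $20,000.00 = $4,776.66

Interest = A - P = $4,776.66


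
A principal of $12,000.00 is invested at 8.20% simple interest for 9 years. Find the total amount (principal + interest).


Total amount formula: A = P(1 + rt) = P + P·r·t
Interest: I = P × r × t = $12,000.00 × 0.082 × 9 = $8,856.00
A = P + I = $12,000.00 + $8,856.00 = $20,856.00

A = P + I = P(1 + rt) = $20,856.00


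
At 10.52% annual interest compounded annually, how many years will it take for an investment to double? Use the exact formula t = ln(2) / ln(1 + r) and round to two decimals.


Doubling condition: (1 + r)^t = 2
Take ln of both sides: t × ln(1 + r) = ln(2)
t = ln(2) / ln(1 + r)
t = 0.693147 / 0.100026
t = 6.93

t = ln(2) / ln(1 + r) = 6.93 years


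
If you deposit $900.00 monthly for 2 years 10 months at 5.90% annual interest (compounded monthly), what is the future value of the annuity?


Future value of an ordinary annuity: FV = PMT × ((1 + r)^n − 1) / r
Monthly rate r = 0.059/12 ≈ 0.00491667, n = 34
FV = $900.00 × ((1 + 0.059/12)^34 − 1) / (0.059/12)
FV = $900.00 × 36.9085834
FV = $33,217.73

FV = PMT × ((1+r)^n - 1)/r = $33,217.73


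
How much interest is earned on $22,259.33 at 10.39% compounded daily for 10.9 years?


Compound interest earned = final amount − principal.
A = P(1 + r/n)^(nt) = $22,259.33 × (1 + 0.1039/365)^(365 × 10.9) = $69,069.28
Interest = A − P = $69,069.28 − $22,259.33 = $46,809.95

Interest = A - P = $46,809.95


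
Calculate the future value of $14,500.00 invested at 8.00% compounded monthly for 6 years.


Compound interest formula: A = P(1 + r/n)^(nt)
A = $14,500.00 × (1 + 0.08/12)^(12 × 6)
Growth factor: (1 + 0.08/12)^72 = 1.613502
A = $14,500.00 × 1.613502
A = $23,395.78

A = P(1 + r/n)^(nt) = $23,395.78


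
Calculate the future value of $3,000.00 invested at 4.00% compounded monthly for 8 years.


Compound interest formula: A = P(1 + r/n)^(nt)
A = $3,000.00 × (1 + 0.04/12)^(12 × 8)
Growth factor: (1 + 0.04/12)^96 = 1.3763951
A = $3,000.00 × 1.3763951
A = $4,129.19

A = P(1 + r/n)^(nt) = $4,129.19


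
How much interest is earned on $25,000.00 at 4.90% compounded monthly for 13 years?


Compound interest earned = final amount − principal.
A = P(1 + r/n)^(nt) = $25,000.00 × (1 + 0.049/12)^(12 × 13) = $47,208.73
Interest = A − P = $47,208.73 − $25,000.00 = $22,208.73

Interest = A - P = $22,208.73


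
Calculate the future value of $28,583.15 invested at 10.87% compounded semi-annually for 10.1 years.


Compound interest formula: A = P(1 + r/n)^(nt)
A = $28,583.15 × (1 + 0.1087/2)^(2 × 10.1)
Growth factor: (1 + 0.1087/2)^20.2 = 2.91268157
A = $28,583.15 × 2.91268157
A = $83,253.61

A = P(1 + r/n)^(nt) = $83,253.61


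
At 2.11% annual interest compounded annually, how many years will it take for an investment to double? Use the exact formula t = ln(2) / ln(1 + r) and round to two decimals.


Doubling condition: (1 + r)^t = 2
Take ln of both sides: t × ln(1 + r) = ln(2)
t = ln(2) / ln(1 + r)
t = 0.693147 / 0.020880
t = 33.20

t = ln(2) / ln(1 + r) = 33.20 years


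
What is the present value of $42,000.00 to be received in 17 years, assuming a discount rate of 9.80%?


Present value formula: PV = FV / (1 + r)^t
PV = $42,000.00 / (1 + 0.098)^17
PV = $42,000.00 / 4.900493
PV = $8,570.57

PV = FV / (1 + r)^t = $8,570.57


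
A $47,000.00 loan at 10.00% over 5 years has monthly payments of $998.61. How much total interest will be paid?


Total paid over the life of the loan = PMT × n.
Total paid = $998.61 × 60 = $59,916.60
Total interest = total paid − principal = $59,916.60 − $47,000.00 = $12,916.60

Total interest = (PMT × n) - PV = $12,916.60


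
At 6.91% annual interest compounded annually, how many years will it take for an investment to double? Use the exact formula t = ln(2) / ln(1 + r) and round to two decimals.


Doubling condition: (1 + r)^t = 2
Take ln of both sides: t × ln(1 + r) = ln(2)
t = ln(2) / ln(1 + r)
t = 0.693147 / 0.066817
t = 10.37

t = ln(2) / ln(1 + r) = 10.37 years


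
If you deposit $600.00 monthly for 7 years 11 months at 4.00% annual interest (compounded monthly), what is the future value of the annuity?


Future value of an ordinary annuity: FV = PMT × ((1 + r)^n − 1) / r
Monthly rate r = 0.04/12 ≈ 0.00333333, n = 95
FV = $600.00 × ((1 + 0.04/12)^95 − 1) / (0.04/12)
FV = $600.00 × 111.546713
FV = $66,928.03

FV = PMT × ((1+r)^n - 1)/r = $66,928.03


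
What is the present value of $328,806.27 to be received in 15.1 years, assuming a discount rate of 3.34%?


Present value formula: PV = FV / (1 + r)^t
PV = $328,806.27 / (1 + 0.0334)^15.1
PV = $328,806.27 / 1.64230458
PV = $200,210.29

PV = FV / (1 + r)^t = $200,210.29


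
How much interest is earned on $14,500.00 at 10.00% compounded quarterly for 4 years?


Compound interest earned = final amount − principal.
A = P(1 + r/n)^(nt) = $14,500.00 × (1 + 0.1/4)^(4 × 4) = $21,525.33
Interest = A − P = $21,525.33 − $14,500.00 = $7,025.33

Interest = A - P = $7,025.33


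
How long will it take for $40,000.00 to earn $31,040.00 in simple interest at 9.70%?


Rearrange the simple interest formula for t:
I = P × r × t  ⇒  t = I / (P × r)
t = $31,040.00 / ($40,000.00 × 0.097)
t = 8

t = I/(P×r) = 8 years


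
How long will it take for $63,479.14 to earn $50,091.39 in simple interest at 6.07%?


Rearrange the simple interest formula for t:
I = P × r × t  ⇒  t = I / (P × r)
t = $50,091.39 / ($63,479.14 × 0.0607)
t = 13

t = I/(P×r) = 13 years


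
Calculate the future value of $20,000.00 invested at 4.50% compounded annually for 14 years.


Compound interest formula: A = P(1 + r/n)^(nt)
A = $20,000.00 × (1 + 0.045/1)^(1 × 14)
Growth factor: (1 + 0.045/1)^14 = 1.851945
A = $20,000.00 × 1.851945
A = $37,038.90

A = P(1 + r/n)^(nt) = $37,038.90


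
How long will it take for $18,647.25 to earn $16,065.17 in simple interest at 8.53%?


Rearrange the simple interest formula for t:
I = P × r × t  ⇒  t = I / (P × r)
t = $16,065.17 / ($18,647.25 × 0.0853)
t = 10.1

t = I/(P×r) = 10.1 years


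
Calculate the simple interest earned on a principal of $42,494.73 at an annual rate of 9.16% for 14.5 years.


Simple interest formula: I = P × r × t
I = $42,494.73 × 0.0916 × 14.5
I = $56,441.50

I = P × r × t = $56,441.50


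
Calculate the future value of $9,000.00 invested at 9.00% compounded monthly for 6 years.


Compound interest formula: A = P(1 + r/n)^(nt)
A = $9,000.00 × (1 + 0.09/12)^(12 × 6)
Growth factor: (1 + 0.09/12)^72 = 1.7125527
A = $9,000.00 × 1.7125527
A = $15,412.97

A = P(1 + r/n)^(nt) = $15,412.97


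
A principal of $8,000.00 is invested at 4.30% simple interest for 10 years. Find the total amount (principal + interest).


Total amount formula: A = P(1 + rt) = P + P·r·t
Interest: I = P × r × t = $8,000.00 × 0.043 × 10 = $3,440.00
A = P + I = $8,000.00 + $3,440.00 = $11,440.00

A = P + I = P(1 + rt) = $11,440.00


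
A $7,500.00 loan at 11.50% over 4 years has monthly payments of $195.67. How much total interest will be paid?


Total paid over the life of the loan = PMT × n.
Total paid = $195.67 × 48 = $9,392.16
Total interest = total paid − principal = $9,392.16 − $7,500.00 = $1,892.16

Total interest = (PMT × n) - PV = $1,892.16


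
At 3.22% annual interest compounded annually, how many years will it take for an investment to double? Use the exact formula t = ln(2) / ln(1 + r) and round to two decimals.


Doubling condition: (1 + r)^t = 2
Take ln of both sides: t × ln(1 + r) = ln(2)
t = ln(2) / ln(1 + r)
t = 0.693147 / 0.031692
t = 21.87

t = ln(2) / ln(1 + r) = 21.87 years


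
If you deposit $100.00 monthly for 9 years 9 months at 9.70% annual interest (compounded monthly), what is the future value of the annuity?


Future value of an ordinary annuity: FV = PMT × ((1 + r)^n − 1) / r
Monthly rate r = 0.097/12 ≈ 0.00808333, n = 117
FV = $100.00 × ((1 + 0.097/12)^117 − 1) / (0.097/12)
FV = $100.00 × 193.604944
FV = $19,360.49

FV = PMT × ((1+r)^n - 1)/r = $19,360.49


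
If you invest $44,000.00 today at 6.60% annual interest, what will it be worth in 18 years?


Future value formula: FV = PV × (1 + r)^t
FV = $44,000.00 × (1 + 0.066)^18
FV = $44,000.00 × 3.1595824
FV = $139,021.63

FV = PV × (1 + r)^t = $139,021.63


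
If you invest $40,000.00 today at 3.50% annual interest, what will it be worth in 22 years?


Future value formula: FV = PV × (1 + r)^t
FV = $40,000.00 × (1 + 0.035)^22
FV = $40,000.00 × 2.1315116
FV = $85,260.46

FV = PV × (1 + r)^t = $85,260.46


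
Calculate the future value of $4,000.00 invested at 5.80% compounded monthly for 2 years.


Compound interest formula: A = P(1 + r/n)^(nt)
A = $4,000.00 × (1 + 0.058/12)^(12 × 2)
Growth factor: (1 + 0.058/12)^24 = 1.122682
A = $4,000.00 × 1.122682
A = $4,490.73

A = P(1 + r/n)^(nt) = $4,490.73


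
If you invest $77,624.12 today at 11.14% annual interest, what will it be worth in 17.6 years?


Future value formula: FV = PV × (1 + r)^t
FV = $77,624.12 × (1 + 0.1114)^17.6
FV = $77,624.12 × 6.416806
FV = $498,098.92

FV = PV × (1 + r)^t = $498,098.92


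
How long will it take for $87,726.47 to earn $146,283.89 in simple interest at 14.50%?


Rearrange the simple interest formula for t:
I = P × r × t  ⇒  t = I / (P × r)
t = $146,283.89 / ($87,726.47 × 0.145)
t = 11.5

t = I/(P×r) = 11.5 years


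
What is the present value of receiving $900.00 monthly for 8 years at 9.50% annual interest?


Present value of an ordinary annuity: PV = PMT × (1 − (1 + r)^(−n)) / r
Monthly rate r = 0.095/12 ≈ 0.00791667, n = 96
PV = $900.00 × (1 − (1 + 0.095/12)^(−96)) / (0.095/12)
PV = $900.00 × 67.065090
PV = $60,358.58

PV = PMT × (1-(1+r)^(-n))/r = $60,358.58


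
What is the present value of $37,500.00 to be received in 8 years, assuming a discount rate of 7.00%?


Present value formula: PV = FV / (1 + r)^t
PV = $37,500.00 / (1 + 0.07)^8
PV = $37,500.00 / 1.718186
PV = $21,825.34

PV = FV / (1 + r)^t = $21,825.34


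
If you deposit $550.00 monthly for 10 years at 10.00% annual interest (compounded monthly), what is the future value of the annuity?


Future value of an ordinary annuity: FV = PMT × ((1 + r)^n − 1) / r
Monthly rate r = 0.1/12 ≈ 0.00833333, n = 120
FV = $550.00 × ((1 + 0.1/12)^120 − 1) / (0.1/12)
FV = $550.00 × 204.844979
FV = $112,664.74

FV = PMT × ((1+r)^n - 1)/r = $112,664.74


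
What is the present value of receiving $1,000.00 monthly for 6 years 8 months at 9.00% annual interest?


Present value of an ordinary annuity: PV = PMT × (1 − (1 + r)^(−n)) / r
Monthly rate r = 0.09/12 = 0.0075, n = 80
PV = $1,000.00 × (1 − (1 + 0.09/12)^(−80)) / (0.09/12)
PV = $1,000.00 × 59.994440
PV = $59,994.44

PV = PMT × (1-(1+r)^(-n))/r = $59,994.44


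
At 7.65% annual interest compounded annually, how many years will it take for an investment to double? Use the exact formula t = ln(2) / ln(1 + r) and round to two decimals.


Doubling condition: (1 + r)^t = 2
Take ln of both sides: t × ln(1 + r) = ln(2)
t = ln(2) / ln(1 + r)
t = 0.693147 / 0.073715
t = 9.40

t = ln(2) / ln(1 + r) = 9.40 years


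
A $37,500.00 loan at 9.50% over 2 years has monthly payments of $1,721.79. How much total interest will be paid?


Total paid over the life of the loan = PMT × n.
Total paid = $1,721.79 × 24 = $41,322.96
Total interest = total paid − principal = $41,322.96 − $37,500.00 = $3,822.96

Total interest = (PMT × n) - PV = $3,822.96


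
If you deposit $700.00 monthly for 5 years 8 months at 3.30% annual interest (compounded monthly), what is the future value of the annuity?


Future value of an ordinary annuity: FV = PMT × ((1 + r)^n − 1) / r
Monthly rate r = 0.033/12 = 0.00275, n = 68
FV = $700.00 × ((1 + 0.033/12)^68 − 1) / (0.033/12)
FV = $700.00 × 74.661053
FV = $52,262.74

FV = PMT × ((1+r)^n - 1)/r = $52,262.74


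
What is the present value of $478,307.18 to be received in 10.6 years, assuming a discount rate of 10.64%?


Present value formula: PV = FV / (1 + r)^t
PV = $478,307.18 / (1 + 0.1064)^10.6
PV = $478,307.18 / 2.920579
PV = $163,771.35

PV = FV / (1 + r)^t = $163,771.35


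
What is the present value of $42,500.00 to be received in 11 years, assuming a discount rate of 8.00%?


Present value formula: PV = FV / (1 + r)^t
PV = $42,500.00 / (1 + 0.08)^11
PV = $42,500.00 / 2.331639
PV = $18,227.52

PV = FV / (1 + r)^t = $18,227.52


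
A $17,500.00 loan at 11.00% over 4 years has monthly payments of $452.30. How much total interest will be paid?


Total paid over the life of the loan = PMT × n.
Total paid = $452.30 × 48 = $21,710.40
Total interest = total paid − principal = $21,710.40 − $17,500.00 = $4,210.40

Total interest = (PMT × n) - PV = $4,210.40


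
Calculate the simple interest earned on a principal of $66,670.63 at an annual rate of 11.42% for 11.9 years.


Simple interest formula: I = P × r × t
I = $66,670.63 × 0.1142 × 11.9
I = $90,604.05

I = P × r × t = $90,604.05


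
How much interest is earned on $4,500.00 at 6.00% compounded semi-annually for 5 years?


Compound interest earned = final amount − principal.
A = P(1 + r/n)^(nt) = $4,500.00 × (1 + 0.06/2)^(2 × 5) = $6,047.62
Interest = A − P = $6,047.62 − $4,500.00 = $1,547.62

Interest = A - P = $1,547.62


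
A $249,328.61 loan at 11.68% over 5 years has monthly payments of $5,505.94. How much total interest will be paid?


Total paid over the life of the loan = PMT × n.
Total paid = $5,505.94 × 60 = $330,356.40
Total interest = total paid − principal = $330,356.40 − $249,328.61 = $81,027.79

Total interest = (PMT × n) - PV = $81,027.79


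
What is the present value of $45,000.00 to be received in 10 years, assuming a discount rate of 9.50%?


Present value formula: PV = FV / (1 + r)^t
PV = $45,000.00 / (1 + 0.095)^10
PV = $45,000.00 / 2.478228
PV = $18,158.14

PV = FV / (1 + r)^t = $18,158.14


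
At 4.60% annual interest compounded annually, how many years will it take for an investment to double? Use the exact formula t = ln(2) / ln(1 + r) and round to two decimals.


Doubling condition: (1 + r)^t = 2
Take ln of both sides: t × ln(1 + r) = ln(2)
t = ln(2) / ln(1 + r)
t = 0.693147 / 0.044973
t = 15.41

t = ln(2) / ln(1 + r) = 15.41 years


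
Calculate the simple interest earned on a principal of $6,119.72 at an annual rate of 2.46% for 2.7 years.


Simple interest formula: I = P × r × t
I = $6,119.72 × 0.0246 × 2.7
I = $406.47

I = P × r × t = $406.47


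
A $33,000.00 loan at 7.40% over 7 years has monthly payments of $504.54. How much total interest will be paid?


Total paid over the life of the loan = PMT × n.
Total paid = $504.54 × 84 = $42,381.36
Total interest = total paid − principal = $42,381.36 − $33,000.00 = $9,381.36

Total interest = (PMT × n) - PV = $9,381.36


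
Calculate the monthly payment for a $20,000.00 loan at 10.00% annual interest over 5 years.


Loan payment formula: PMT = PV × r / (1 − (1 + r)^(−n))
Monthly rate r = 0.1/12 ≈ 0.00833333, n = 60 months
Denominator: 1 − (1 + 0.1/12)^(−60) = 0.392211
PMT = $20,000.00 × (0.1/12) / 0.392211
PMT = $424.94 per month

PMT = PV × r / (1-(1+r)^(-n)) = $424.94/month


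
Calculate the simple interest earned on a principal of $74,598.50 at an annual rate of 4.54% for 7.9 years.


Simple interest formula: I = P × r × t
I = $74,598.50 × 0.0454 × 7.9
I = $26,755.50

I = P × r × t = $26,755.50


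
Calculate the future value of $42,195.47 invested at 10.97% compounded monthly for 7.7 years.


Compound interest formula: A = P(1 + r/n)^(nt)
A = $42,195.47 × (1 + 0.1097/12)^(12 × 7.7)
Growth factor: (1 + 0.1097/12)^92.4 = 2.3183424
A = $42,195.47 × 2.3183424
A = $97,823.55

A = P(1 + r/n)^(nt) = $97,823.55


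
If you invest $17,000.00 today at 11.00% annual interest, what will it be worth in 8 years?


Future value formula: FV = PV × (1 + r)^t
FV = $17,000.00 × (1 + 0.11)^8
FV = $17,000.00 × 2.3045378
FV = $39,177.14

FV = PV × (1 + r)^t = $39,177.14


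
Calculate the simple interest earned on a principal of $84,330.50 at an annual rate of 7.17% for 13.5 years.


Simple interest formula: I = P × r × t
I = $84,330.50 × 0.0717 × 13.5
I = $81,627.71

I = P × r × t = $81,627.71


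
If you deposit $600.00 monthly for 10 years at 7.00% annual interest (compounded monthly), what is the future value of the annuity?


Future value of an ordinary annuity: FV = PMT × ((1 + r)^n − 1) / r
Monthly rate r = 0.07/12 ≈ 0.00583333, n = 120
FV = $600.00 × ((1 + 0.07/12)^120 − 1) / (0.07/12)
FV = $600.00 × 173.084807
FV = $103,850.88

FV = PMT × ((1+r)^n - 1)/r = $103,850.88


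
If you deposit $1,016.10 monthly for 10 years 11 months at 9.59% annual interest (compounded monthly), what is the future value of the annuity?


Future value of an ordinary annuity: FV = PMT × ((1 + r)^n − 1) / r
Monthly rate r = 0.0959/12 ≈ 0.00799167, n = 131
FV = $1,016.10 × ((1 + 0.0959/12)^131 − 1) / (0.0959/12)
FV = $1,016.10 × 229.864464
FV = $233,565.28

FV = PMT × ((1+r)^n - 1)/r = $233,565.28


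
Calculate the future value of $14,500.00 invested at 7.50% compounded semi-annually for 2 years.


Compound interest formula: A = P(1 + r/n)^(nt)
A = $14,500.00 × (1 + 0.075/2)^(2 × 2)
Growth factor: (1 + 0.075/2)^4 = 1.1586504
A = $14,500.00 × 1.1586504
A = $16,800.43

A = P(1 + r/n)^(nt) = $16,800.43


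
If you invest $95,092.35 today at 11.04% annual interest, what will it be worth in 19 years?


Future value formula: FV = PV × (1 + r)^t
FV = $95,092.35 × (1 + 0.1104)^19
FV = $95,092.35 × 7.3132363
FV = $695,432.83

FV = PV × (1 + r)^t = $695,432.83


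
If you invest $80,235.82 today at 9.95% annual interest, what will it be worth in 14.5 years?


Future value formula: FV = PV × (1 + r)^t
FV = $80,235.82 × (1 + 0.0995)^14.5
FV = $80,235.82 × 3.95667964
FV = $317,467.44

FV = PV × (1 + r)^t = $317,467.44


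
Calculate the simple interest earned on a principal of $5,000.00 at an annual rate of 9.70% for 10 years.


Simple interest formula: I = P × r × t
I = $5,000.00 × 0.097 × 10
I = $4,850.00

I = P × r × t = $4,850.00


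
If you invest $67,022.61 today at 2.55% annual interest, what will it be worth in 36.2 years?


Future value formula: FV = PV × (1 + r)^t
FV = $67,022.61 × (1 + 0.0255)^36.2
FV = $67,022.61 × 2.4881185
FV = $166,760.20

FV = PV × (1 + r)^t = $166,760.20


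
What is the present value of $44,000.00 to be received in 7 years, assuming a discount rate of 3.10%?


Present value formula: PV = FV / (1 + r)^t
PV = $44,000.00 / (1 + 0.031)^7
PV = $44,000.00 / 1.2382566
PV = $35,533.83

PV = FV / (1 + r)^t = $35,533.83


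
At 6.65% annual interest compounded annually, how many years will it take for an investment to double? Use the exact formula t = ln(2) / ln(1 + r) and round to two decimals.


Doubling condition: (1 + r)^t = 2
Take ln of both sides: t × ln(1 + r) = ln(2)
t = ln(2) / ln(1 + r)
t = 0.693147 / 0.064382
t = 10.77

t = ln(2) / ln(1 + r) = 10.77 years


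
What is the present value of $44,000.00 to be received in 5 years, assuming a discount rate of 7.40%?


Present value formula: PV = FV / (1 + r)^t
PV = $44,000.00 / (1 + 0.074)^5
PV = $44,000.00 / 1.4289644
PV = $30,791.53

PV = FV / (1 + r)^t = $30,791.53


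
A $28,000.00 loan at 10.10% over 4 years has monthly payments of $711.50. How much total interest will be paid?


Total paid over the life of the loan = PMT × n.
Total paid = $711.50 × 48 = $34,152.00
Total interest = total paid − principal = $34,152.00 − $28,000.00 = $6,152.00

Total interest = (PMT × n) - PV = $6,152.00


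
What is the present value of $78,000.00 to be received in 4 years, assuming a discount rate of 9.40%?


Present value formula: PV = FV / (1 + r)^t
PV = $78,000.00 / (1 + 0.094)^4
PV = $78,000.00 / 1.4324164
PV = $54,453.44

PV = FV / (1 + r)^t = $54,453.44


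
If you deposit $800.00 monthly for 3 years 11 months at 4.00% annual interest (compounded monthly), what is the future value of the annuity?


Future value of an ordinary annuity: FV = PMT × ((1 + r)^n − 1) / r
Monthly rate r = 0.04/12 ≈ 0.00333333, n = 47
FV = $800.00 × ((1 + 0.04/12)^47 − 1) / (0.04/12)
FV = $800.00 × 50.790300
FV = $40,632.24

FV = PMT × ((1+r)^n - 1)/r = $40,632.24


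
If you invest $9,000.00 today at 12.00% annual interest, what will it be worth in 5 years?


Future value formula: FV = PV × (1 + r)^t
FV = $9,000.00 × (1 + 0.12)^5
FV = $9,000.00 × 1.762342
FV = $15,861.08

FV = PV × (1 + r)^t = $15,861.08


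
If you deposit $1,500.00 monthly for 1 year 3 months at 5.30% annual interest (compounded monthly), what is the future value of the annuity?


Future value of an ordinary annuity: FV = PMT × ((1 + r)^n − 1) / r
Monthly rate r = 0.053/12 ≈ 0.00441667, n = 15
FV = $1,500.00 × ((1 + 0.053/12)^15 − 1) / (0.053/12)
FV = $1,500.00 × 15.472744
FV = $23,209.12

FV = PMT × ((1+r)^n - 1)/r = $23,209.12


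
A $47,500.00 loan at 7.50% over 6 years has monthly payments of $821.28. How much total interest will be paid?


Total paid over the life of the loan = PMT × n.
Total paid = $821.28 × 72 = $59,132.16
Total interest = total paid − principal = $59,132.16 − $47,500.00 = $11,632.16

Total interest = (PMT × n) - PV = $11,632.16


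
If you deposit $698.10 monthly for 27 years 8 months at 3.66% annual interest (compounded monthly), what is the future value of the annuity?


Future value of an ordinary annuity: FV = PMT × ((1 + r)^n − 1) / r
Monthly rate r = 0.0366/12 = 0.00305, n = 332
FV = $698.10 × ((1 + 0.0366/12)^332 − 1) / (0.0366/12)
FV = $698.10 × 573.281941
FV = $400,208.12

FV = PMT × ((1+r)^n - 1)/r = $400,208.12


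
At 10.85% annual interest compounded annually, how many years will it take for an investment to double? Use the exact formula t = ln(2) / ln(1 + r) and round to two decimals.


Doubling condition: (1 + r)^t = 2
Take ln of both sides: t × ln(1 + r) = ln(2)
t = ln(2) / ln(1 + r)
t = 0.693147 / 0.103008
t = 6.73

t = ln(2) / ln(1 + r) = 6.73 years


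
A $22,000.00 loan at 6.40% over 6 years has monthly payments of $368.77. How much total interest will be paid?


Total paid over the life of the loan = PMT × n.
Total paid = $368.77 × 72 = $26,551.44
Total interest = total paid − principal = $26,551.44 − $22,000.00 = $4,551.44

Total interest = (PMT × n) - PV = $4,551.44


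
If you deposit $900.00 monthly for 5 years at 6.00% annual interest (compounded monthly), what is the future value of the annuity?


Future value of an ordinary annuity: FV = PMT × ((1 + r)^n − 1) / r
Monthly rate r = 0.06/12 = 0.005, n = 60
FV = $900.00 × ((1 + 0.06/12)^60 − 1) / (0.06/12)
FV = $900.00 × 69.770031
FV = $62,793.03

FV = PMT × ((1+r)^n - 1)/r = $62,793.03


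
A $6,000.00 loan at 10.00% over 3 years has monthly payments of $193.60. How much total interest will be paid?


Total paid over the life of the loan = PMT × n.
Total paid = $193.60 × 36 = $6,969.60
Total interest = total paid − principal = $6,969.60 − $6,000.00 = $969.60

Total interest = (PMT × n) - PV = $969.60


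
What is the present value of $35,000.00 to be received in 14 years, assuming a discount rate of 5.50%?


Present value formula: PV = FV / (1 + r)^t
PV = $35,000.00 / (1 + 0.055)^14
PV = $35,000.00 / 2.116091
PV = $16,539.93

PV = FV / (1 + r)^t = $16,539.93


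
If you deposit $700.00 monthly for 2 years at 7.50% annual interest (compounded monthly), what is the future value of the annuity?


Future value of an ordinary annuity: FV = PMT × ((1 + r)^n − 1) / r
Monthly rate r = 0.075/12 = 0.00625, n = 24
FV = $700.00 × ((1 + 0.075/12)^24 − 1) / (0.075/12)
FV = $700.00 × 25.806723
FV = $18,064.71

FV = PMT × ((1+r)^n - 1)/r = $18,064.71


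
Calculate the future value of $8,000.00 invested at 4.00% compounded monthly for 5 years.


Compound interest formula: A = P(1 + r/n)^(nt)
A = $8,000.00 × (1 + 0.04/12)^(12 × 5)
Growth factor: (1 + 0.04/12)^60 = 1.2209966
A = $8,000.00 × 1.2209966
A = $9,767.97

A = P(1 + r/n)^(nt) = $9,767.97


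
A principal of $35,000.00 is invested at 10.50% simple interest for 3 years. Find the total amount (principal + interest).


Total amount formula: A = P(1 + rt) = P + P·r·t
Interest: I = P × r × t = $35,000.00 × 0.105 × 3 = $11,025.00
A = P + I = $35,000.00 + $11,025.00 = $46,025.00

A = P + I = P(1 + rt) = $46,025.00


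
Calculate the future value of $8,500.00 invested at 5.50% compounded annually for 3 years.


Compound interest formula: A = P(1 + r/n)^(nt)
A = $8,500.00 × (1 + 0.055/1)^(1 × 3)
Growth factor: (1 + 0.055/1)^3 = 1.174241
A = $8,500.00 × 1.174241
A = $9,981.05

A = P(1 + r/n)^(nt) = $9,981.05


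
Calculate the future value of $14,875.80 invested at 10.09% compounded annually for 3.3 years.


Compound interest formula: A = P(1 + r/n)^(nt)
A = $14,875.80 × (1 + 0.1009/1)^(1 × 3.3)
Growth factor: (1 + 0.1009/1)^3.3 = 1.373308
A = $14,875.80 × 1.373308
A = $20,429.06

A = P(1 + r/n)^(nt) = $20,429.06


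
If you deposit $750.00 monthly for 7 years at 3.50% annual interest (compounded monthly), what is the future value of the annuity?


Future value of an ordinary annuity: FV = PMT × ((1 + r)^n − 1) / r
Monthly rate r = 0.035/12 ≈ 0.00291667, n = 84
FV = $750.00 × ((1 + 0.035/12)^84 − 1) / (0.035/12)
FV = $750.00 × 95.028273
FV = $71,271.20

FV = PMT × ((1+r)^n - 1)/r = $71,271.20


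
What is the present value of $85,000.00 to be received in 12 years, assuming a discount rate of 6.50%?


Present value formula: PV = FV / (1 + r)^t
PV = $85,000.00 / (1 + 0.065)^12
PV = $85,000.00 / 2.1290962
PV = $39,923.04

PV = FV / (1 + r)^t = $39,923.04


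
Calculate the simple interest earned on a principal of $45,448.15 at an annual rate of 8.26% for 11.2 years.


Simple interest formula: I = P × r × t
I = $45,448.15 × 0.0826 × 11.2
I = $42,044.99

I = P × r × t = $42,044.99


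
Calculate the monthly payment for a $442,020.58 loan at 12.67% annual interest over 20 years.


Loan payment formula: PMT = PV × r / (1 − (1 + r)^(−n))
Monthly rate r = 0.1267/12 ≈ 0.01055833, n = 240 months
Denominator: 1 − (1 + 0.1267/12)^(−240) = 0.919598
PMT = $442,020.58 × (0.1267/12) / 0.919598
PMT = $5,075.04 per month

PMT = PV × r / (1-(1+r)^(-n)) = $5,075.04/month


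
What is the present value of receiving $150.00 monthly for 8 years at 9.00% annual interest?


Present value of an ordinary annuity: PV = PMT × (1 − (1 + r)^(−n)) / r
Monthly rate r = 0.09/12 = 0.0075, n = 96
PV = $150.00 × (1 − (1 + 0.09/12)^(−96)) / (0.09/12)
PV = $150.00 × 68.258439
PV = $10,238.77

PV = PMT × (1-(1+r)^(-n))/r = $10,238.77


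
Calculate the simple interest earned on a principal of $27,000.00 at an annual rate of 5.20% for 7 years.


Simple interest formula: I = P × r × t
I = $27,000.00 × 0.052 × 7
I = $9,828.00

I = P × r × t = $9,828.00


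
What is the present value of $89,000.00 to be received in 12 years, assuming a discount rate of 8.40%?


Present value formula: PV = FV / (1 + r)^t
PV = $89,000.00 / (1 + 0.084)^12
PV = $89,000.00 / 2.632397
PV = $33,809.49

PV = FV / (1 + r)^t = $33,809.49


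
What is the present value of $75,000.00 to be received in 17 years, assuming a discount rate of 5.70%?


Present value formula: PV = FV / (1 + r)^t
PV = $75,000.00 / (1 + 0.057)^17
PV = $75,000.00 / 2.566107
PV = $29,227.15

PV = FV / (1 + r)^t = $29,227.15


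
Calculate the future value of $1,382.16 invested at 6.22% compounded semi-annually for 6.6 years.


Compound interest formula: A = P(1 + r/n)^(nt)
A = $1,382.16 × (1 + 0.0622/2)^(2 × 6.6)
Growth factor: (1 + 0.0622/2)^13.2 = 1.498202
A = $1,382.16 × 1.498202
A = $2,070.75

A = P(1 + r/n)^(nt) = $2,070.75


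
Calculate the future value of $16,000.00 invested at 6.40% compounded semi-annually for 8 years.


Compound interest formula: A = P(1 + r/n)^(nt)
A = $16,000.00 × (1 + 0.064/2)^(2 × 8)
Growth factor: (1 + 0.064/2)^16 = 1.655294
A = $16,000.00 × 1.655294
A = $26,484.70

A = P(1 + r/n)^(nt) = $26,484.70


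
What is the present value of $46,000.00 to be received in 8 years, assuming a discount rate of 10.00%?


Present value formula: PV = FV / (1 + r)^t
PV = $46,000.00 / (1 + 0.1)^8
PV = $46,000.00 / 2.143589
PV = $21,459.34

PV = FV / (1 + r)^t = $21,459.34


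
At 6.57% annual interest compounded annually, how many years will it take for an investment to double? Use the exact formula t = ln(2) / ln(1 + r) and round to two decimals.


Doubling condition: (1 + r)^t = 2
Take ln of both sides: t × ln(1 + r) = ln(2)
t = ln(2) / ln(1 + r)
t = 0.693147 / 0.063632
t = 10.89

t = ln(2) / ln(1 + r) = 10.89 years


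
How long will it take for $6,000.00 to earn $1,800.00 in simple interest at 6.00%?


Rearrange the simple interest formula for t:
I = P × r × t  ⇒  t = I / (P × r)
t = $1,800.00 / ($6,000.00 × 0.06)
t = 5

t = I/(P×r) = 5 years


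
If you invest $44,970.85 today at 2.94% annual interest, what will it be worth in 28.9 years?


Future value formula: FV = PV × (1 + r)^t
FV = $44,970.85 × (1 + 0.0294)^28.9
FV = $44,970.85 × 2.31037426
FV = $103,899.49

FV = PV × (1 + r)^t = $103,899.49


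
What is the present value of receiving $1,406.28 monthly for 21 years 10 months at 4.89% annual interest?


Present value of an ordinary annuity: PV = PMT × (1 − (1 + r)^(−n)) / r
Monthly rate r = 0.0489/12 = 0.004075, n = 262
PV = $1,406.28 × (1 − (1 + 0.0489/12)^(−262)) / (0.0489/12)
PV = $1,406.28 × 160.843624
PV = $226,191.17

PV = PMT × (1-(1+r)^(-n))/r = $226,191.17


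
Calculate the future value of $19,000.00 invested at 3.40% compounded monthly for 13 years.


Compound interest formula: A = P(1 + r/n)^(nt)
A = $19,000.00 × (1 + 0.034/12)^(12 × 13)
Growth factor: (1 + 0.034/12)^156 = 1.5548437
A = $19,000.00 × 1.5548437
A = $29,542.03

A = P(1 + r/n)^(nt) = $29,542.03


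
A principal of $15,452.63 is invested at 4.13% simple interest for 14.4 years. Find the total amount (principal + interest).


Total amount formula: A = P(1 + rt) = P + P·r·t
Interest: I = P × r × t = $15,452.63 × 0.0413 × 14.4 = $9,189.99
A = P + I = $15,452.63 + $9,189.99 = $24,642.62

A = P + I = P(1 + rt) = $24,642.62


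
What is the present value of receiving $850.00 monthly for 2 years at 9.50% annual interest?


Present value of an ordinary annuity: PV = PMT × (1 − (1 + r)^(−n)) / r
Monthly rate r = 0.095/12 ≈ 0.00791667, n = 24
PV = $850.00 × (1 − (1 + 0.095/12)^(−24)) / (0.095/12)
PV = $850.00 × 21.779615
PV = $18,512.67

PV = PMT × (1-(1+r)^(-n))/r = $18,512.67


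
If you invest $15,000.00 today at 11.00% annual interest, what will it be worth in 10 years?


Future value formula: FV = PV × (1 + r)^t
FV = $15,000.00 × (1 + 0.11)^10
FV = $15,000.00 × 2.83942099
FV = $42,591.31

FV = PV × (1 + r)^t = $42,591.31


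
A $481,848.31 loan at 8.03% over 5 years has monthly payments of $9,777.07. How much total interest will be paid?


Total paid over the life of the loan = PMT × n.
Total paid = $9,777.07 × 60 = $586,624.20
Total interest = total paid − principal = $586,624.20 − $481,848.31 = $104,775.89

Total interest = (PMT × n) - PV = $104,775.89


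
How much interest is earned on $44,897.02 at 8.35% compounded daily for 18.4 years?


Compound interest earned = final amount − principal.
A = P(1 + r/n)^(nt) = $44,897.02 × (1 + 0.0835/365)^(365 × 18.4) = $208,636.96
Interest = A − P = $208,636.96 − $44,897.02 = $163,739.94

Interest = A - P = $163,739.94


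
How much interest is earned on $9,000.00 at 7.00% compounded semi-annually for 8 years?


Compound interest earned = final amount − principal.
A = P(1 + r/n)^(nt) = $9,000.00 × (1 + 0.07/2)^(2 × 8) = $15,605.87
Interest = A − P = $15,605.87 − $9,000.00 = $6,605.87

Interest = A - P = $6,605.87


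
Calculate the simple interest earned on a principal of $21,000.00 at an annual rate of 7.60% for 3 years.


Simple interest formula: I = P × r × t
I = $21,000.00 × 0.076 × 3
I = $4,788.00

I = P × r × t = $4,788.00


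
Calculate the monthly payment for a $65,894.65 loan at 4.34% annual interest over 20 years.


Loan payment formula: PMT = PV × r / (1 − (1 + r)^(−n))
Monthly rate r = 0.0434/12 ≈ 0.00361667, n = 240 months
Denominator: 1 − (1 + 0.0434/12)^(−240) = 0.579552
PMT = $65,894.65 × (0.0434/12) / 0.579552
PMT = $411.21 per month

PMT = PV × r / (1-(1+r)^(-n)) = $411.21/month


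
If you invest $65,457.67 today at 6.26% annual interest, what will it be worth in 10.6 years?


Future value formula: FV = PV × (1 + r)^t
FV = $65,457.67 × (1 + 0.0626)^10.6
FV = $65,457.67 × 1.9033559
FV = $124,589.24

FV = PV × (1 + r)^t = $124,589.24


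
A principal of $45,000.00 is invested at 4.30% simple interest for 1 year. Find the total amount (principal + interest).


Total amount formula: A = P(1 + rt) = P + P·r·t
Interest: I = P × r × t = $45,000.00 × 0.043 × 1 = $1,935.00
A = P + I = $45,000.00 + $1,935.00 = $46,935.00

A = P + I = P(1 + rt) = $46,935.00


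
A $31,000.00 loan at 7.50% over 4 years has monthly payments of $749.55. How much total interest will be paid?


Total paid over the life of the loan = PMT × n.
Total paid = $749.55 × 48 = $35,978.40
Total interest = total paid − principal = $35,978.40 − $31,000.00 = $4,978.40

Total interest = (PMT × n) - PV = $4,978.40


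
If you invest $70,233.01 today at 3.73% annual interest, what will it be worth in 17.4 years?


Future value formula: FV = PV × (1 + r)^t
FV = $70,233.01 × (1 + 0.0373)^17.4
FV = $70,233.01 × 1.8911944
FV = $132,824.28

FV = PV × (1 + r)^t = $132,824.28


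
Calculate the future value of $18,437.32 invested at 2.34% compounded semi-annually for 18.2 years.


Compound interest formula: A = P(1 + r/n)^(nt)
A = $18,437.32 × (1 + 0.0234/2)^(2 × 18.2)
Growth factor: (1 + 0.0234/2)^36.4 = 1.527157
A = $18,437.32 × 1.527157
A = $28,156.68

A = P(1 + r/n)^(nt) = $28,156.68


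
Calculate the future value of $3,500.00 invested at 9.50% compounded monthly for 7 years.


Compound interest formula: A = P(1 + r/n)^(nt)
A = $3,500.00 × (1 + 0.095/12)^(12 × 7)
Growth factor: (1 + 0.095/12)^84 = 1.939406
A = $3,500.00 × 1.939406
A = $6,787.92

A = P(1 + r/n)^(nt) = $6,787.92


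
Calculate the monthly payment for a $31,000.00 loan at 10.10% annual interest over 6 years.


Loan payment formula: PMT = PV × r / (1 − (1 + r)^(−n))
Monthly rate r = 0.101/12 ≈ 0.00841667, n = 72 months
Denominator: 1 − (1 + 0.101/12)^(−72) = 0.453086
PMT = $31,000.00 × (0.101/12) / 0.453086
PMT = $575.87 per month

PMT = PV × r / (1-(1+r)^(-n)) = $575.87/month


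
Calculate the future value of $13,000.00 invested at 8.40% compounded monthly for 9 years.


Compound interest formula: A = P(1 + r/n)^(nt)
A = $13,000.00 × (1 + 0.084/12)^(12 × 9)
Growth factor: (1 + 0.084/12)^108 = 2.1241384
A = $13,000.00 × 2.1241384
A = $27,613.80

A = P(1 + r/n)^(nt) = $27,613.80


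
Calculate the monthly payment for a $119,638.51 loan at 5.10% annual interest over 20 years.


Loan payment formula: PMT = PV × r / (1 − (1 + r)^(−n))
Monthly rate r = 0.051/12 = 0.00425, n = 240 months
Denominator: 1 − (1 + 0.051/12)^(−240) = 0.638625
PMT = $119,638.51 × (0.051/12) / 0.638625
PMT = $796.19 per month

PMT = PV × r / (1-(1+r)^(-n)) = $796.19/month


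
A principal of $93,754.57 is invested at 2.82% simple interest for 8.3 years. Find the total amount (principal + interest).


Total amount formula: A = P(1 + rt) = P + P·r·t
Interest: I = P × r × t = $93,754.57 × 0.0282 × 8.3 = $21,944.19
A = P + I = $93,754.57 + $21,944.19 = $115,698.76

A = P + I = P(1 + rt) = $115,698.76


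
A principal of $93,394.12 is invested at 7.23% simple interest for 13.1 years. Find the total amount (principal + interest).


Total amount formula: A = P(1 + rt) = P + P·r·t
Interest: I = P × r × t = $93,394.12 × 0.0723 × 13.1 = $88,456.37
A = P + I = $93,394.12 + $88,456.37 = $181,850.49

A = P + I = P(1 + rt) = $181,850.49


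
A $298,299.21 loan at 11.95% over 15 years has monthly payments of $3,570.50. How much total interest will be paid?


Total paid over the life of the loan = PMT × n.
Total paid = $3,570.50 × 180 = $642,690.00
Total interest = total paid − principal = $642,690.00 − $298,299.21 = $344,390.79

Total interest = (PMT × n) - PV = $344,390.79


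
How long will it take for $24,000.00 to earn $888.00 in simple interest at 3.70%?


Rearrange the simple interest formula for t:
I = P × r × t  ⇒  t = I / (P × r)
t = $888.00 / ($24,000.00 × 0.037)
t = 1

t = I/(P×r) = 1 year


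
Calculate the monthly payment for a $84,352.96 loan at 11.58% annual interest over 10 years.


Loan payment formula: PMT = PV × r / (1 − (1 + r)^(−n))
Monthly rate r = 0.1158/12 = 0.00965, n = 120 months
Denominator: 1 − (1 + 0.1158/12)^(−120) = 0.684138
PMT = $84,352.96 × (0.1158/12) / 0.684138
PMT = $1,189.83 per month

PMT = PV × r / (1-(1+r)^(-n)) = $1,189.83/month
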